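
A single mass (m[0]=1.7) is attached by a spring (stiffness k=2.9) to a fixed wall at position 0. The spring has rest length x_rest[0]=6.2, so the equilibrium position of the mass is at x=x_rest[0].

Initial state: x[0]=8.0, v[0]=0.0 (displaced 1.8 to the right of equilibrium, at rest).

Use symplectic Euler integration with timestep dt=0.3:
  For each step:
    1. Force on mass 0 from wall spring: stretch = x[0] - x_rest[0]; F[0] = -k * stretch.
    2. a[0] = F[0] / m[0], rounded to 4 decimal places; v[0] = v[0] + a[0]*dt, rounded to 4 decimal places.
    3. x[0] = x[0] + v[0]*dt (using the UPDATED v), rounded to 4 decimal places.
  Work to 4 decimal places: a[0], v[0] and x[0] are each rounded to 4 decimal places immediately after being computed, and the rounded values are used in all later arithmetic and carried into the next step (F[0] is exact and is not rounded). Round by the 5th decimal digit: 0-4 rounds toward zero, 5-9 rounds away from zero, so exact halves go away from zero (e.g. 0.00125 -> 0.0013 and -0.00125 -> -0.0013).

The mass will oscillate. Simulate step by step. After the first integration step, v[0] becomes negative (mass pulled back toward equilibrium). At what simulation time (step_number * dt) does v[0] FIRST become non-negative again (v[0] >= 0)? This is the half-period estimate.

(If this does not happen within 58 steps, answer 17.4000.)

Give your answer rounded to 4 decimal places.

Answer: 2.4000

Derivation:
Step 0: x=[8.0000] v=[0.0000]
Step 1: x=[7.7236] v=[-0.9212]
Step 2: x=[7.2133] v=[-1.7009]
Step 3: x=[6.5475] v=[-2.2195]
Step 4: x=[5.8283] v=[-2.3973]
Step 5: x=[5.1662] v=[-2.2071]
Step 6: x=[4.6628] v=[-1.6781]
Step 7: x=[4.3954] v=[-0.8914]
Step 8: x=[4.4050] v=[0.0321]
First v>=0 after going negative at step 8, time=2.4000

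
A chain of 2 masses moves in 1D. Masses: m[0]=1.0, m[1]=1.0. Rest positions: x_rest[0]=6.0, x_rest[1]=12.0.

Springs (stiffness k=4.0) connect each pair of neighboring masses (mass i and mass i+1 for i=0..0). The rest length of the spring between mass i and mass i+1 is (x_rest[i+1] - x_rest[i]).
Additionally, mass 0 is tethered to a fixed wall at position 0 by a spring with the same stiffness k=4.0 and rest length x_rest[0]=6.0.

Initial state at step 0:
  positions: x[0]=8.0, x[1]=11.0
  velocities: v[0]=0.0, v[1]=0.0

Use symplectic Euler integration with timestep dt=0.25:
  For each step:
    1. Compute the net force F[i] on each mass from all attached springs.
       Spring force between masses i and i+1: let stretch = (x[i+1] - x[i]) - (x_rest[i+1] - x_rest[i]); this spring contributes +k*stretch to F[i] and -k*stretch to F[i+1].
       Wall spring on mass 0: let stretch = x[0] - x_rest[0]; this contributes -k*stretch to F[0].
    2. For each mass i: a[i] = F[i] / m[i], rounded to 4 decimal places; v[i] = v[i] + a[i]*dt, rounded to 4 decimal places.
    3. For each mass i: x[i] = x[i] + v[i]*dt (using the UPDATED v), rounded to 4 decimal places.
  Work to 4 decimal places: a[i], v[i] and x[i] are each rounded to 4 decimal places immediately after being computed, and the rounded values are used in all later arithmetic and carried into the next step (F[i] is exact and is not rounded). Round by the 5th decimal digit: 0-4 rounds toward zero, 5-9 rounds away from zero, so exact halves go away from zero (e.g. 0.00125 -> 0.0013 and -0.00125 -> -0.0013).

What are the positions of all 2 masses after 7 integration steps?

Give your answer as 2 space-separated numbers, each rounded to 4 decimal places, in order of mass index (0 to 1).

Step 0: x=[8.0000 11.0000] v=[0.0000 0.0000]
Step 1: x=[6.7500 11.7500] v=[-5.0000 3.0000]
Step 2: x=[5.0625 12.7500] v=[-6.7500 4.0000]
Step 3: x=[4.0313 13.3281] v=[-4.1250 2.3125]
Step 4: x=[4.3164 13.0820] v=[1.1405 -0.9843]
Step 5: x=[5.7138 12.1445] v=[5.5897 -3.7499]
Step 6: x=[7.2905 11.0994] v=[6.3066 -4.1806]
Step 7: x=[7.9968 10.6020] v=[2.8250 -1.9895]

Answer: 7.9968 10.6020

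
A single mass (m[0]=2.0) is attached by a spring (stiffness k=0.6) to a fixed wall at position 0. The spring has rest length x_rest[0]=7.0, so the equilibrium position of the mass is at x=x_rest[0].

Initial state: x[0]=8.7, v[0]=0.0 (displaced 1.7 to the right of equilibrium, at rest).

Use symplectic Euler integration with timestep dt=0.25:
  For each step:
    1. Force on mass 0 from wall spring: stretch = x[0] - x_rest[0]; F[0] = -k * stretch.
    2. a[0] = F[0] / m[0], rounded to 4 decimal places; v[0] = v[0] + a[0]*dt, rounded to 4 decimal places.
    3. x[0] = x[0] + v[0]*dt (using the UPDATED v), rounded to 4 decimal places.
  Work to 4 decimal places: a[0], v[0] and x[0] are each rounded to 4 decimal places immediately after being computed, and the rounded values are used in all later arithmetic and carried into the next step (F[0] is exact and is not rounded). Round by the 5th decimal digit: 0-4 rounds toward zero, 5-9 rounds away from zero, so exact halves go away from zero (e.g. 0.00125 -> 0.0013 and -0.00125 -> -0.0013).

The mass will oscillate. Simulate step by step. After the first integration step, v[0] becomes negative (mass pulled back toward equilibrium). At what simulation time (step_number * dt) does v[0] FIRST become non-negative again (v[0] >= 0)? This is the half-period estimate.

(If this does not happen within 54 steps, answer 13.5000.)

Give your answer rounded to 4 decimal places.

Step 0: x=[8.7000] v=[0.0000]
Step 1: x=[8.6681] v=[-0.1275]
Step 2: x=[8.6050] v=[-0.2526]
Step 3: x=[8.5118] v=[-0.3730]
Step 4: x=[8.3902] v=[-0.4864]
Step 5: x=[8.2425] v=[-0.5907]
Step 6: x=[8.0715] v=[-0.6839]
Step 7: x=[7.8804] v=[-0.7643]
Step 8: x=[7.6728] v=[-0.8303]
Step 9: x=[7.4526] v=[-0.8808]
Step 10: x=[7.2239] v=[-0.9148]
Step 11: x=[6.9910] v=[-0.9316]
Step 12: x=[6.7583] v=[-0.9309]
Step 13: x=[6.5301] v=[-0.9128]
Step 14: x=[6.3107] v=[-0.8776]
Step 15: x=[6.1042] v=[-0.8259]
Step 16: x=[5.9145] v=[-0.7587]
Step 17: x=[5.7452] v=[-0.6773]
Step 18: x=[5.5994] v=[-0.5832]
Step 19: x=[5.4799] v=[-0.4782]
Step 20: x=[5.3889] v=[-0.3642]
Step 21: x=[5.3281] v=[-0.2434]
Step 22: x=[5.2986] v=[-0.1180]
Step 23: x=[5.3010] v=[0.0096]
First v>=0 after going negative at step 23, time=5.7500

Answer: 5.7500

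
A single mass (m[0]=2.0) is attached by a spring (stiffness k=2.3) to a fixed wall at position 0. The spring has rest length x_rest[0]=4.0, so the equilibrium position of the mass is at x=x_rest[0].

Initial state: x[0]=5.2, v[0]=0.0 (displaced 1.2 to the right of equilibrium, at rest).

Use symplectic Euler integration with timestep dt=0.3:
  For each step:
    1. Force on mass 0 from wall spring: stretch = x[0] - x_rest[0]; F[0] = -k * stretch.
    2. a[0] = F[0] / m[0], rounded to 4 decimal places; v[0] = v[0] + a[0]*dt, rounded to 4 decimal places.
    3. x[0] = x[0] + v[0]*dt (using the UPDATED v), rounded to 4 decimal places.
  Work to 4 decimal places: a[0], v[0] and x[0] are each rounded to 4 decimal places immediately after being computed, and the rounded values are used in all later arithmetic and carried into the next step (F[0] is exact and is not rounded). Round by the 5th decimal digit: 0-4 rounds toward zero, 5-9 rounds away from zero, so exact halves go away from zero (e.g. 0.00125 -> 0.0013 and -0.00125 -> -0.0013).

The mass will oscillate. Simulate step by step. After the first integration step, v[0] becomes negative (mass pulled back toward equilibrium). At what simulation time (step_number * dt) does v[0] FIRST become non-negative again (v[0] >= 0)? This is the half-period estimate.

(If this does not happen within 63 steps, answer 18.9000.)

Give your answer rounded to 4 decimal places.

Answer: 3.0000

Derivation:
Step 0: x=[5.2000] v=[0.0000]
Step 1: x=[5.0758] v=[-0.4140]
Step 2: x=[4.8402] v=[-0.7852]
Step 3: x=[4.5177] v=[-1.0751]
Step 4: x=[4.1416] v=[-1.2537]
Step 5: x=[3.7509] v=[-1.3025]
Step 6: x=[3.3859] v=[-1.2166]
Step 7: x=[3.0845] v=[-1.0047]
Step 8: x=[2.8778] v=[-0.6889]
Step 9: x=[2.7873] v=[-0.3018]
Step 10: x=[2.8223] v=[0.1166]
First v>=0 after going negative at step 10, time=3.0000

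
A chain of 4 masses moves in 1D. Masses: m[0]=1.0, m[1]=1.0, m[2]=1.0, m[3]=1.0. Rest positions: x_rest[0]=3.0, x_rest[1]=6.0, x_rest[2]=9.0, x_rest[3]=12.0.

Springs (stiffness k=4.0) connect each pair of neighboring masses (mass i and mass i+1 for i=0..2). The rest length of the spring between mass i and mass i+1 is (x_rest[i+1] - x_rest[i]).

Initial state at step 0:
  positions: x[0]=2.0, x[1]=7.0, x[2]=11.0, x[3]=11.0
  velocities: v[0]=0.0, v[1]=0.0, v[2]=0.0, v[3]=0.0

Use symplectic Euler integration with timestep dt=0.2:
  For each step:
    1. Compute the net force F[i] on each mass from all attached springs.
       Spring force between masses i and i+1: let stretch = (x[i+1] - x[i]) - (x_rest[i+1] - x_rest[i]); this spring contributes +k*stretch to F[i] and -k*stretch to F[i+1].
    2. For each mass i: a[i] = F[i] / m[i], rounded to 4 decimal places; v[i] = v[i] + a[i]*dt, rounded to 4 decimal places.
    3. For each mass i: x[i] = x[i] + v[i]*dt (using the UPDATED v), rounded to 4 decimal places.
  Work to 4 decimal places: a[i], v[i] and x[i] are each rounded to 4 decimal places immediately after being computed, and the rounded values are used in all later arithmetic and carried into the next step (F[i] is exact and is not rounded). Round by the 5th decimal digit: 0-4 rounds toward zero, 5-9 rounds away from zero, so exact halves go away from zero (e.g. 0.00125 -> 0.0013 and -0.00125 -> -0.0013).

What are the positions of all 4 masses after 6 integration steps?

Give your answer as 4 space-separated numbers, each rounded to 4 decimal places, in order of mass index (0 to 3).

Answer: 4.4490 5.1000 8.2287 13.2222

Derivation:
Step 0: x=[2.0000 7.0000 11.0000 11.0000] v=[0.0000 0.0000 0.0000 0.0000]
Step 1: x=[2.3200 6.8400 10.3600 11.4800] v=[1.6000 -0.8000 -3.2000 2.4000]
Step 2: x=[2.8832 6.5200 9.3360 12.2608] v=[2.8160 -1.6000 -5.1200 3.9040]
Step 3: x=[3.5483 6.0687 8.3294 13.0536] v=[3.3254 -2.2566 -5.0330 3.9642]
Step 4: x=[4.1366 5.5758 7.7170 13.5706] v=[2.9417 -2.4644 -3.0622 2.5848]
Step 5: x=[4.4752 5.1952 7.6985 13.6310] v=[1.6931 -1.9028 -0.0923 0.3019]
Step 6: x=[4.4490 5.1000 8.2287 13.2222] v=[-0.1309 -0.4762 2.6511 -2.0441]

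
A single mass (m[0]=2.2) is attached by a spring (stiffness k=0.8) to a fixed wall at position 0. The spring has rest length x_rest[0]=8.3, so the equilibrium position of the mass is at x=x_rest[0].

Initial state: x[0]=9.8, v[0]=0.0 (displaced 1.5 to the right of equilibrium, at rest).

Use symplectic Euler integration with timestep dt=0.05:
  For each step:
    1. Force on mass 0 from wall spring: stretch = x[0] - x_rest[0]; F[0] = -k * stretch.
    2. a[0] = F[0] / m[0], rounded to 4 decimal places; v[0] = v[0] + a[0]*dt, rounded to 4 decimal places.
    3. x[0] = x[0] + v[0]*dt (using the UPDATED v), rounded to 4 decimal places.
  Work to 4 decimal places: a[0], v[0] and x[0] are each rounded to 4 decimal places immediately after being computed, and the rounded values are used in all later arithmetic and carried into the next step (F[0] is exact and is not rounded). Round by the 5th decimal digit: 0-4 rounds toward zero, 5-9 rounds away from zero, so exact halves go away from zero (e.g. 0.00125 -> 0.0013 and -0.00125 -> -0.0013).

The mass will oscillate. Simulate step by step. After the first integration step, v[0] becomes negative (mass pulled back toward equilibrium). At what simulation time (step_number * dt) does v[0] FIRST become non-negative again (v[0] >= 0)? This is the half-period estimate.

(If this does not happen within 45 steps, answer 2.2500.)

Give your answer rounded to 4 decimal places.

Answer: 2.2500

Derivation:
Step 0: x=[9.8000] v=[0.0000]
Step 1: x=[9.7986] v=[-0.0273]
Step 2: x=[9.7959] v=[-0.0545]
Step 3: x=[9.7918] v=[-0.0817]
Step 4: x=[9.7864] v=[-0.1088]
Step 5: x=[9.7796] v=[-0.1358]
Step 6: x=[9.7715] v=[-0.1627]
Step 7: x=[9.7620] v=[-0.1895]
Step 8: x=[9.7512] v=[-0.2161]
Step 9: x=[9.7391] v=[-0.2425]
Step 10: x=[9.7257] v=[-0.2687]
Step 11: x=[9.7110] v=[-0.2946]
Step 12: x=[9.6950] v=[-0.3203]
Step 13: x=[9.6777] v=[-0.3457]
Step 14: x=[9.6592] v=[-0.3708]
Step 15: x=[9.6394] v=[-0.3955]
Step 16: x=[9.6184] v=[-0.4199]
Step 17: x=[9.5962] v=[-0.4439]
Step 18: x=[9.5728] v=[-0.4675]
Step 19: x=[9.5483] v=[-0.4906]
Step 20: x=[9.5226] v=[-0.5133]
Step 21: x=[9.4958] v=[-0.5355]
Step 22: x=[9.4679] v=[-0.5572]
Step 23: x=[9.4390] v=[-0.5784]
Step 24: x=[9.4090] v=[-0.5991]
Step 25: x=[9.3780] v=[-0.6193]
Step 26: x=[9.3461] v=[-0.6389]
Step 27: x=[9.3132] v=[-0.6579]
Step 28: x=[9.2794] v=[-0.6763]
Step 29: x=[9.2447] v=[-0.6941]
Step 30: x=[9.2091] v=[-0.7113]
Step 31: x=[9.1727] v=[-0.7278]
Step 32: x=[9.1355] v=[-0.7437]
Step 33: x=[9.0976] v=[-0.7589]
Step 34: x=[9.0589] v=[-0.7734]
Step 35: x=[9.0195] v=[-0.7872]
Step 36: x=[8.9795] v=[-0.8003]
Step 37: x=[8.9389] v=[-0.8127]
Step 38: x=[8.8977] v=[-0.8243]
Step 39: x=[8.8559] v=[-0.8352]
Step 40: x=[8.8136] v=[-0.8453]
Step 41: x=[8.7709] v=[-0.8546]
Step 42: x=[8.7277] v=[-0.8632]
Step 43: x=[8.6842] v=[-0.8710]
Step 44: x=[8.6403] v=[-0.8780]
Step 45: x=[8.5961] v=[-0.8842]
v[0] did not become non-negative within 45 steps; using fallback time=2.2500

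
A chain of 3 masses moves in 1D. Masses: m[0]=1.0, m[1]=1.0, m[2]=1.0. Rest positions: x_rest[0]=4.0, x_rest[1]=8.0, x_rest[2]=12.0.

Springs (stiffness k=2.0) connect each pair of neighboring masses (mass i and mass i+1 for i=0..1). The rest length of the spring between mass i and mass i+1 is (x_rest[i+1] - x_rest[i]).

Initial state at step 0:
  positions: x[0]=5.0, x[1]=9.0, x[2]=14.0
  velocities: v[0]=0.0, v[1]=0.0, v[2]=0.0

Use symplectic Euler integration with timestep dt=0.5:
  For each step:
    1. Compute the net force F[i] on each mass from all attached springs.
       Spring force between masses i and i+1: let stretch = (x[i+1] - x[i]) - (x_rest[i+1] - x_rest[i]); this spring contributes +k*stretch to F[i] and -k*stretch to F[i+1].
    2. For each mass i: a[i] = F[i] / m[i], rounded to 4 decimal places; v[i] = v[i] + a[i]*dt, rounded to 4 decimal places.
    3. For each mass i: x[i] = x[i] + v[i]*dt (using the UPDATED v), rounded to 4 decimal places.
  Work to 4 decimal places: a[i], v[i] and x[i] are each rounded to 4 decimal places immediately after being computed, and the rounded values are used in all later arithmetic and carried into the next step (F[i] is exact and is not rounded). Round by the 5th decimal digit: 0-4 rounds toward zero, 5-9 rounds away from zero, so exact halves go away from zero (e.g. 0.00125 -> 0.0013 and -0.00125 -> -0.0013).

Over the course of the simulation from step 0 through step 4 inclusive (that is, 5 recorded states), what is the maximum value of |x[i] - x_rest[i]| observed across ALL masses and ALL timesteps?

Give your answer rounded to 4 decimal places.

Step 0: x=[5.0000 9.0000 14.0000] v=[0.0000 0.0000 0.0000]
Step 1: x=[5.0000 9.5000 13.5000] v=[0.0000 1.0000 -1.0000]
Step 2: x=[5.2500 9.7500 13.0000] v=[0.5000 0.5000 -1.0000]
Step 3: x=[5.7500 9.3750 12.8750] v=[1.0000 -0.7500 -0.2500]
Step 4: x=[6.0625 8.9375 13.0000] v=[0.6250 -0.8750 0.2500]
Max displacement = 2.0625

Answer: 2.0625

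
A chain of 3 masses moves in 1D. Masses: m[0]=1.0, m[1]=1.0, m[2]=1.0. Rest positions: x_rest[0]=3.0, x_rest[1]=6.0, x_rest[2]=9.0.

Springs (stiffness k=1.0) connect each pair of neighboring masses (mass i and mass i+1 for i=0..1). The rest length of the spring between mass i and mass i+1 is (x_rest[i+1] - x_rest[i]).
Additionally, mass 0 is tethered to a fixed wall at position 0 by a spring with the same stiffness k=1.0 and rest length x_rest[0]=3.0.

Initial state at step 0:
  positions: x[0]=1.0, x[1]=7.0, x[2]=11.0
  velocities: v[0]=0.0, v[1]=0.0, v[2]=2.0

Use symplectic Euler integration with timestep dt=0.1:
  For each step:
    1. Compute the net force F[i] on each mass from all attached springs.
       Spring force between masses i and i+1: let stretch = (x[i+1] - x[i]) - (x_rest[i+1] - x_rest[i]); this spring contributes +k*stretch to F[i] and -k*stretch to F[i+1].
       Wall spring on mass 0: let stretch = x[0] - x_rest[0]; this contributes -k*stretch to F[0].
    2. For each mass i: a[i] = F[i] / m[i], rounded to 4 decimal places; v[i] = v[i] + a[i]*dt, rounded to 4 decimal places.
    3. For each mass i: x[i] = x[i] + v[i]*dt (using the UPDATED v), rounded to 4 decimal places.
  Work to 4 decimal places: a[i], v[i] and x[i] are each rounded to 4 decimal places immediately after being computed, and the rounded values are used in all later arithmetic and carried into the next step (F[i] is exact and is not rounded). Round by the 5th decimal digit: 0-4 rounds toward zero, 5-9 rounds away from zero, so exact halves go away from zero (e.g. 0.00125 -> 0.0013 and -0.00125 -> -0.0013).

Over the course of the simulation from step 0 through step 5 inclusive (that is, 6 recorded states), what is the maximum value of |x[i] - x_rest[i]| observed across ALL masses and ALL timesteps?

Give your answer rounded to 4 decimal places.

Answer: 2.8077

Derivation:
Step 0: x=[1.0000 7.0000 11.0000] v=[0.0000 0.0000 2.0000]
Step 1: x=[1.0500 6.9800 11.1900] v=[0.5000 -0.2000 1.9000]
Step 2: x=[1.1488 6.9428 11.3679] v=[0.9880 -0.3720 1.7790]
Step 3: x=[1.2941 6.8919 11.5316] v=[1.4525 -0.5089 1.6365]
Step 4: x=[1.4824 6.8314 11.6789] v=[1.8829 -0.6047 1.4725]
Step 5: x=[1.7094 6.7659 11.8077] v=[2.2696 -0.6549 1.2878]
Max displacement = 2.8077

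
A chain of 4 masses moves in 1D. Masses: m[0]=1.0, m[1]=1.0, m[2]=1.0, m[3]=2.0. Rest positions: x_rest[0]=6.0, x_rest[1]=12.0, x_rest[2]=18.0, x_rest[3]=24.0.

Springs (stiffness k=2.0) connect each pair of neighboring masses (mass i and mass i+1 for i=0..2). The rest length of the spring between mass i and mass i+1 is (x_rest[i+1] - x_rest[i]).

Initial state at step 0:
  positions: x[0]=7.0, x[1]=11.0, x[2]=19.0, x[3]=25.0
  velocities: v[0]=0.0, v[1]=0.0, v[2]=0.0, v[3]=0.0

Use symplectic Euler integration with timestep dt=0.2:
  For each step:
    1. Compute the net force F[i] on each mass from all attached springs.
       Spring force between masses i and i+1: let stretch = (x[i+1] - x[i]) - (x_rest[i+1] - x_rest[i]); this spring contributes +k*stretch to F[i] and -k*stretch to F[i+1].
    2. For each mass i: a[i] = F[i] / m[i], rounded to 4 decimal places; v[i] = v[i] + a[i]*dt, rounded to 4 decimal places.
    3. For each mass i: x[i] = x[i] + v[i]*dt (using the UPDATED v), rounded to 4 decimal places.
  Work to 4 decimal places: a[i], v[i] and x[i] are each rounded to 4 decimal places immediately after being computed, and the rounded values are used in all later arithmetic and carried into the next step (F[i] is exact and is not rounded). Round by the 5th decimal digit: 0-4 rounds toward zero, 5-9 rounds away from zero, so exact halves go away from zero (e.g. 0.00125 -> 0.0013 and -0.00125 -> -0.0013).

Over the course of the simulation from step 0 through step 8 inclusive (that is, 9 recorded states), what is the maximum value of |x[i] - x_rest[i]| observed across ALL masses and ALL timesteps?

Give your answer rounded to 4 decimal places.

Answer: 1.7658

Derivation:
Step 0: x=[7.0000 11.0000 19.0000 25.0000] v=[0.0000 0.0000 0.0000 0.0000]
Step 1: x=[6.8400 11.3200 18.8400 25.0000] v=[-0.8000 1.6000 -0.8000 0.0000]
Step 2: x=[6.5584 11.8832 18.5712 24.9936] v=[-1.4080 2.8160 -1.3440 -0.0320]
Step 3: x=[6.2228 12.5555 18.2812 24.9703] v=[-1.6781 3.3613 -1.4502 -0.1165]
Step 4: x=[5.9138 13.1792 18.0682 24.9194] v=[-1.5450 3.1185 -1.0648 -0.2543]
Step 5: x=[5.7060 13.6128 18.0122 24.8345] v=[-1.0388 2.1679 -0.2799 -0.4245]
Step 6: x=[5.6508 13.7658 18.1501 24.7167] v=[-0.2761 0.7649 0.6893 -0.5890]
Step 7: x=[5.7648 13.6203 18.4625 24.5762] v=[0.5699 -0.7274 1.5622 -0.7023]
Step 8: x=[6.0272 13.2338 18.8767 24.4312] v=[1.3121 -1.9327 2.0708 -0.7250]
Max displacement = 1.7658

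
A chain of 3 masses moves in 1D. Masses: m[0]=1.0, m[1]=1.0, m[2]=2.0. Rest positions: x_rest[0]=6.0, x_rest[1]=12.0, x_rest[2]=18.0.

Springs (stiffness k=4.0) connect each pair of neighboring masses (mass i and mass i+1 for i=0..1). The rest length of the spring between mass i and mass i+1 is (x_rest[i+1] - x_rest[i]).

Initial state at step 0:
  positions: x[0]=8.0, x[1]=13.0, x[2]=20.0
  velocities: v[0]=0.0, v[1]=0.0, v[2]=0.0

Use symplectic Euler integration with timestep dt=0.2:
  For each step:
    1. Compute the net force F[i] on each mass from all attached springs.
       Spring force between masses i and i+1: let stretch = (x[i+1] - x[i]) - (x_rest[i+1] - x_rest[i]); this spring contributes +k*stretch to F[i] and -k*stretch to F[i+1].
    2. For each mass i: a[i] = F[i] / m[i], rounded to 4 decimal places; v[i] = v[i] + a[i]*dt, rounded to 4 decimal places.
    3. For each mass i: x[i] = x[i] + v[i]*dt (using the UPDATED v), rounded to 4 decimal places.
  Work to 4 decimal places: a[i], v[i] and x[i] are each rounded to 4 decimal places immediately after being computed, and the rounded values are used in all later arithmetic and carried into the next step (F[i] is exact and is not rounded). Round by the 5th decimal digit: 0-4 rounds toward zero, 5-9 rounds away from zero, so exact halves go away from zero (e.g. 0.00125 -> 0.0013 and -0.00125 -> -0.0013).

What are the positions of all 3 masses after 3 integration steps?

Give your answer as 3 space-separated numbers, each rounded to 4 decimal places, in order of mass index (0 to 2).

Step 0: x=[8.0000 13.0000 20.0000] v=[0.0000 0.0000 0.0000]
Step 1: x=[7.8400 13.3200 19.9200] v=[-0.8000 1.6000 -0.4000]
Step 2: x=[7.5968 13.8192 19.7920] v=[-1.2160 2.4960 -0.6400]
Step 3: x=[7.3892 14.2785 19.6662] v=[-1.0381 2.2963 -0.6291]

Answer: 7.3892 14.2785 19.6662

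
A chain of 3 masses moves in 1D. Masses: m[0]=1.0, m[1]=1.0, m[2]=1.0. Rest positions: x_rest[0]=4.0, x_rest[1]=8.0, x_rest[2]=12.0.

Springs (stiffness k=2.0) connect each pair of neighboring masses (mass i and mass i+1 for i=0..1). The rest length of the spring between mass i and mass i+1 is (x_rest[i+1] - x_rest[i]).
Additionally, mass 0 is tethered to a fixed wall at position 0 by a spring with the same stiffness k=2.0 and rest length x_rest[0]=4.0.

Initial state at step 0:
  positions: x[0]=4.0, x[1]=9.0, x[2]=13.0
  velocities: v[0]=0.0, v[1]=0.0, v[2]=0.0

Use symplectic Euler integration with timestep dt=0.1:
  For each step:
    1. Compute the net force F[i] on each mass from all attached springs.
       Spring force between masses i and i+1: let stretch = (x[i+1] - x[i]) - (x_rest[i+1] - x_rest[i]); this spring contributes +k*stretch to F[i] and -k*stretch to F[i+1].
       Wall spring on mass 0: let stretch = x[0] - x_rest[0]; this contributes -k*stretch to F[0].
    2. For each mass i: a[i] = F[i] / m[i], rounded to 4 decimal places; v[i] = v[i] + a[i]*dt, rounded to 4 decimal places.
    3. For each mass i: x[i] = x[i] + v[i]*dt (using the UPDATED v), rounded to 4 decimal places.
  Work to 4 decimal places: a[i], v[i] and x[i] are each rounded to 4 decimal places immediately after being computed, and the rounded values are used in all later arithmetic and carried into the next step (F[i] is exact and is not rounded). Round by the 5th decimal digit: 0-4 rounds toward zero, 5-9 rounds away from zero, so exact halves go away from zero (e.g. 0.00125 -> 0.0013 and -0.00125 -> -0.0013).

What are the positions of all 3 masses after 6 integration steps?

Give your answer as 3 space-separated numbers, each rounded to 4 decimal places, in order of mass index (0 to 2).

Answer: 4.3419 8.6575 12.9746

Derivation:
Step 0: x=[4.0000 9.0000 13.0000] v=[0.0000 0.0000 0.0000]
Step 1: x=[4.0200 8.9800 13.0000] v=[0.2000 -0.2000 0.0000]
Step 2: x=[4.0588 8.9412 12.9996] v=[0.3880 -0.3880 -0.0040]
Step 3: x=[4.1141 8.8859 12.9980] v=[0.5527 -0.5528 -0.0157]
Step 4: x=[4.1825 8.8174 12.9942] v=[0.6842 -0.6847 -0.0381]
Step 5: x=[4.2600 8.7398 12.9869] v=[0.7747 -0.7763 -0.0735]
Step 6: x=[4.3419 8.6575 12.9746] v=[0.8187 -0.8228 -0.1229]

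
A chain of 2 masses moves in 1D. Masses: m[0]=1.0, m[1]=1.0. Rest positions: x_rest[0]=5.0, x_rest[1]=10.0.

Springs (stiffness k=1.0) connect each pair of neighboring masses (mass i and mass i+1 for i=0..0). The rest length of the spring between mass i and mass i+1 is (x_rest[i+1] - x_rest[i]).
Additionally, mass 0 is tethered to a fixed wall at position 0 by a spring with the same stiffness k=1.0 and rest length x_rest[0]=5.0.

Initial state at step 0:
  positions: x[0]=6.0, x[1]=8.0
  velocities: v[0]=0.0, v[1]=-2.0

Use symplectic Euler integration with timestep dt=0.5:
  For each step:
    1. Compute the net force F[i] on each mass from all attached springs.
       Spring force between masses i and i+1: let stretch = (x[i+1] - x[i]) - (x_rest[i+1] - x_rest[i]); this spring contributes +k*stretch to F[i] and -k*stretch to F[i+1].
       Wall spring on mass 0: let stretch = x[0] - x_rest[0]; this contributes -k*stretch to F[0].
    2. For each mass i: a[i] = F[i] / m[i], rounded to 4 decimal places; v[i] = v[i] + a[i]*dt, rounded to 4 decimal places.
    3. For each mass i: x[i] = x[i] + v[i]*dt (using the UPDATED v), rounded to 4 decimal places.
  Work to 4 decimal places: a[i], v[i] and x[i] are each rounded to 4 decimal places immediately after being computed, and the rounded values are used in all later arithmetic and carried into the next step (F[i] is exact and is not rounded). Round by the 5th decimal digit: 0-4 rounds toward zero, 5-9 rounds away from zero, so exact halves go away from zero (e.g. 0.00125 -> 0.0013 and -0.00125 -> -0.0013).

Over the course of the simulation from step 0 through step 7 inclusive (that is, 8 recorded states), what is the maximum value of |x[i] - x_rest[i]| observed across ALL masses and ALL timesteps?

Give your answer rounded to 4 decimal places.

Step 0: x=[6.0000 8.0000] v=[0.0000 -2.0000]
Step 1: x=[5.0000 7.7500] v=[-2.0000 -0.5000]
Step 2: x=[3.4375 8.0625] v=[-3.1250 0.6250]
Step 3: x=[2.1719 8.4688] v=[-2.5313 0.8125]
Step 4: x=[1.9375 8.5509] v=[-0.4688 0.1641]
Step 5: x=[2.8721 8.2296] v=[1.8692 -0.6426]
Step 6: x=[4.4281 7.8189] v=[3.1119 -0.8214]
Step 7: x=[5.7248 7.8105] v=[2.5933 -0.0168]
Max displacement = 3.0625

Answer: 3.0625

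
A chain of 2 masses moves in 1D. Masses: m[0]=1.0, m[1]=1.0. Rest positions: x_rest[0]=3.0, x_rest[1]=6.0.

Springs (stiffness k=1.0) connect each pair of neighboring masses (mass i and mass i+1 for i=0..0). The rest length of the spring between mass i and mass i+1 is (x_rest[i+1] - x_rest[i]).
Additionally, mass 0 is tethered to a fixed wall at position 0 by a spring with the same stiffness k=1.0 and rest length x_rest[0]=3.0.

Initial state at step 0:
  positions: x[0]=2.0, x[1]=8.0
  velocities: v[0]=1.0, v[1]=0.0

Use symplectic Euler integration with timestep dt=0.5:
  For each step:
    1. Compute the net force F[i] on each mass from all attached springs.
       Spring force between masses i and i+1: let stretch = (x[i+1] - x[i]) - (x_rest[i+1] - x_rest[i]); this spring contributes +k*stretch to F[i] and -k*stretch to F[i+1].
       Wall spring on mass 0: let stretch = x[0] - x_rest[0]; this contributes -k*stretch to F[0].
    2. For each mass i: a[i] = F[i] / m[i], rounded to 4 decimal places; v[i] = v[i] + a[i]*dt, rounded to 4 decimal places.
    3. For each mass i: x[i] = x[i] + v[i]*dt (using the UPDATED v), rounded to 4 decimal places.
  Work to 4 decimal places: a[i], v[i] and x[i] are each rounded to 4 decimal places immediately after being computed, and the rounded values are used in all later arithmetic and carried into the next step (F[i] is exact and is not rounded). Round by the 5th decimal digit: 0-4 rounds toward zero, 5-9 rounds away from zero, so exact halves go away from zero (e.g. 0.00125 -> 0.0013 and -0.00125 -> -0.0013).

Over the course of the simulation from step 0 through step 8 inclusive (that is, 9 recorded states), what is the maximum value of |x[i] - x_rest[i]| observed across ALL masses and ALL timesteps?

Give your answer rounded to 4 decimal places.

Answer: 2.6719

Derivation:
Step 0: x=[2.0000 8.0000] v=[1.0000 0.0000]
Step 1: x=[3.5000 7.2500] v=[3.0000 -1.5000]
Step 2: x=[5.0625 6.3125] v=[3.1250 -1.8750]
Step 3: x=[5.6719 5.8125] v=[1.2188 -1.0000]
Step 4: x=[4.8985 6.0274] v=[-1.5469 0.4297]
Step 5: x=[3.1827 6.7101] v=[-3.4317 1.3653]
Step 6: x=[1.5530 7.2609] v=[-3.2594 1.1016]
Step 7: x=[0.9620 7.1347] v=[-1.1820 -0.2524]
Step 8: x=[1.6737 6.2153] v=[1.4234 -1.8388]
Max displacement = 2.6719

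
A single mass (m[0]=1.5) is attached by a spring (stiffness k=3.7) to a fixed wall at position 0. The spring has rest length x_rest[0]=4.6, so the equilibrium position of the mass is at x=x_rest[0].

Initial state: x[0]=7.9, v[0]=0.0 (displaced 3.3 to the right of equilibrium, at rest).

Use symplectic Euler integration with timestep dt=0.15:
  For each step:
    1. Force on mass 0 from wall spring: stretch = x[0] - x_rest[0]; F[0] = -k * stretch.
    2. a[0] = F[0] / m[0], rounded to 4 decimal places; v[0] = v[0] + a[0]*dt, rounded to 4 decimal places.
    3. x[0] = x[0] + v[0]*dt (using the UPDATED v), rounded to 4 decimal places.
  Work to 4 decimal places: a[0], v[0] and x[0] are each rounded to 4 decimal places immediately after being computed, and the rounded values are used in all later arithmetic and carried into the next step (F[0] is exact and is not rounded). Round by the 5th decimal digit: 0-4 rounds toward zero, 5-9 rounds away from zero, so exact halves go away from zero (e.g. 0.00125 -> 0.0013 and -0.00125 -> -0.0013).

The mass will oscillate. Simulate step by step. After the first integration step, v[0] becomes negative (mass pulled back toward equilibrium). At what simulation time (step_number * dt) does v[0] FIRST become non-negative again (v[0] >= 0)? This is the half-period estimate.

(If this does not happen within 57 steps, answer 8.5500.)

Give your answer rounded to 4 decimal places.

Step 0: x=[7.9000] v=[0.0000]
Step 1: x=[7.7169] v=[-1.2210]
Step 2: x=[7.3608] v=[-2.3743]
Step 3: x=[6.8514] v=[-3.3958]
Step 4: x=[6.2171] v=[-4.2288]
Step 5: x=[5.4930] v=[-4.8271]
Step 6: x=[4.7194] v=[-5.1575]
Step 7: x=[3.9391] v=[-5.2017]
Step 8: x=[3.1955] v=[-4.9572]
Step 9: x=[2.5299] v=[-4.4375]
Step 10: x=[1.9792] v=[-3.6716]
Step 11: x=[1.5739] v=[-2.7019]
Step 12: x=[1.3366] v=[-1.5822]
Step 13: x=[1.2804] v=[-0.3747]
Step 14: x=[1.4084] v=[0.8535]
First v>=0 after going negative at step 14, time=2.1000

Answer: 2.1000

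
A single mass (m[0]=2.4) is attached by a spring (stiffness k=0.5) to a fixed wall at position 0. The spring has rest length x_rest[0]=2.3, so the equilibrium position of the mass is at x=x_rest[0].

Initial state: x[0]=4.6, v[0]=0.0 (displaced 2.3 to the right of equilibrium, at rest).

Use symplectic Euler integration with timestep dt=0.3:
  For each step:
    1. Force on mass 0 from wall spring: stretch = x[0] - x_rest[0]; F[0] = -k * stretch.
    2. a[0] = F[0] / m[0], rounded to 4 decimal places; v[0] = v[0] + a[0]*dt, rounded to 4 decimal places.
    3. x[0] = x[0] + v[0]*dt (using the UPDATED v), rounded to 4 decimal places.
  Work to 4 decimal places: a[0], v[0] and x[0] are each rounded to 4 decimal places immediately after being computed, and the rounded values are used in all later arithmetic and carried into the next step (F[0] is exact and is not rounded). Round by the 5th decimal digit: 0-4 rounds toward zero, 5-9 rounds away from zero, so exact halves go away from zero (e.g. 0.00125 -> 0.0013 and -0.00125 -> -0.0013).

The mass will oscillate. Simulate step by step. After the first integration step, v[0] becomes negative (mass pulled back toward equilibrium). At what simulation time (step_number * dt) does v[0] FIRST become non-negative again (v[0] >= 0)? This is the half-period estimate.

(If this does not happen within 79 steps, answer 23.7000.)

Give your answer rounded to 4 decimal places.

Step 0: x=[4.6000] v=[0.0000]
Step 1: x=[4.5569] v=[-0.1438]
Step 2: x=[4.4714] v=[-0.2849]
Step 3: x=[4.3452] v=[-0.4206]
Step 4: x=[4.1807] v=[-0.5484]
Step 5: x=[3.9809] v=[-0.6659]
Step 6: x=[3.7496] v=[-0.7710]
Step 7: x=[3.4911] v=[-0.8616]
Step 8: x=[3.2103] v=[-0.9360]
Step 9: x=[2.9124] v=[-0.9929]
Step 10: x=[2.6030] v=[-1.0312]
Step 11: x=[2.2880] v=[-1.0501]
Step 12: x=[1.9732] v=[-1.0494]
Step 13: x=[1.6645] v=[-1.0290]
Step 14: x=[1.3677] v=[-0.9893]
Step 15: x=[1.0884] v=[-0.9310]
Step 16: x=[0.8318] v=[-0.8553]
Step 17: x=[0.6028] v=[-0.7635]
Step 18: x=[0.4056] v=[-0.6574]
Step 19: x=[0.2439] v=[-0.5390]
Step 20: x=[0.1208] v=[-0.4105]
Step 21: x=[0.0385] v=[-0.2743]
Step 22: x=[-0.0014] v=[-0.1330]
Step 23: x=[0.0019] v=[0.0109]
First v>=0 after going negative at step 23, time=6.9000

Answer: 6.9000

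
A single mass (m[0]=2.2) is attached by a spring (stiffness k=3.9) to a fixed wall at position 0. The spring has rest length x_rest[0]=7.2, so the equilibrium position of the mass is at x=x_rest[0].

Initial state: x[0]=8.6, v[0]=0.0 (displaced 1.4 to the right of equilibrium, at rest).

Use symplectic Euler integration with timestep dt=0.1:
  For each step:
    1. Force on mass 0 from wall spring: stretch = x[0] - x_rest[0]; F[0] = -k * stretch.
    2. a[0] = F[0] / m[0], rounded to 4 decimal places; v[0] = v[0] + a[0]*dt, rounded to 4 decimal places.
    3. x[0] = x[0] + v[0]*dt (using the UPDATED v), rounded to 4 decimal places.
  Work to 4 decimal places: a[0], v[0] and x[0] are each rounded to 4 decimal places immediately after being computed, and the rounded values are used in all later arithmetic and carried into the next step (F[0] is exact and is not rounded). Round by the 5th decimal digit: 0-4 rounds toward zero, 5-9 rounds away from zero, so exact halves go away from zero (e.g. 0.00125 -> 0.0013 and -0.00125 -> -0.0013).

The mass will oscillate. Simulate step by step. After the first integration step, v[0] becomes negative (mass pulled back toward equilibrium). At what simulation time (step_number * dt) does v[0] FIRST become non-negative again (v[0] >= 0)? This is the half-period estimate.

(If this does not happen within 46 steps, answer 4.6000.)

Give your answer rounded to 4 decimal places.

Step 0: x=[8.6000] v=[0.0000]
Step 1: x=[8.5752] v=[-0.2482]
Step 2: x=[8.5260] v=[-0.4920]
Step 3: x=[8.4533] v=[-0.7271]
Step 4: x=[8.3584] v=[-0.9493]
Step 5: x=[8.2429] v=[-1.1547]
Step 6: x=[8.1089] v=[-1.3396]
Step 7: x=[7.9588] v=[-1.5007]
Step 8: x=[7.7953] v=[-1.6352]
Step 9: x=[7.6212] v=[-1.7407]
Step 10: x=[7.4397] v=[-1.8154]
Step 11: x=[7.2539] v=[-1.8579]
Step 12: x=[7.0672] v=[-1.8675]
Step 13: x=[6.8828] v=[-1.8440]
Step 14: x=[6.7040] v=[-1.7878]
Step 15: x=[6.5340] v=[-1.6999]
Step 16: x=[6.3758] v=[-1.5818]
Step 17: x=[6.2322] v=[-1.4357]
Step 18: x=[6.1058] v=[-1.2641]
Step 19: x=[5.9988] v=[-1.0701]
Step 20: x=[5.9131] v=[-0.8572]
Step 21: x=[5.8502] v=[-0.6291]
Step 22: x=[5.8112] v=[-0.3898]
Step 23: x=[5.7968] v=[-0.1436]
Step 24: x=[5.8073] v=[0.1052]
First v>=0 after going negative at step 24, time=2.4000

Answer: 2.4000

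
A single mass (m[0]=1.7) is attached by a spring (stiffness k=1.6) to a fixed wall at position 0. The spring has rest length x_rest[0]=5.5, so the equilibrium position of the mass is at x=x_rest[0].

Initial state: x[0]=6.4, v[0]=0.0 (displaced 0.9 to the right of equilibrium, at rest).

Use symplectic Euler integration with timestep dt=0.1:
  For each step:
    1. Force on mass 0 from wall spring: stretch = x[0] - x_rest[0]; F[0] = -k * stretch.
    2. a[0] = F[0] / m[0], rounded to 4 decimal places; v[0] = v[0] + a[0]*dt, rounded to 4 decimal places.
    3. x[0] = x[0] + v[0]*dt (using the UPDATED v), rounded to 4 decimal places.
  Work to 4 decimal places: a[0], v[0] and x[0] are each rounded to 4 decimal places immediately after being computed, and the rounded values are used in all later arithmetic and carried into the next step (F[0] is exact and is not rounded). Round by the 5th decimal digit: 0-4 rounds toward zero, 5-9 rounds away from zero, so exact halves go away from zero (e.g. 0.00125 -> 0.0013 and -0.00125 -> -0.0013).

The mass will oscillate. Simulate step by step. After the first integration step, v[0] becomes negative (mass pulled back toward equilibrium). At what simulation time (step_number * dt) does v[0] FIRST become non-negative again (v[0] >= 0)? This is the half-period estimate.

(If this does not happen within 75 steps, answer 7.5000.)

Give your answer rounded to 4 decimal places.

Answer: 3.3000

Derivation:
Step 0: x=[6.4000] v=[0.0000]
Step 1: x=[6.3915] v=[-0.0847]
Step 2: x=[6.3746] v=[-0.1686]
Step 3: x=[6.3495] v=[-0.2509]
Step 4: x=[6.3164] v=[-0.3309]
Step 5: x=[6.2756] v=[-0.4077]
Step 6: x=[6.2275] v=[-0.4807]
Step 7: x=[6.1726] v=[-0.5492]
Step 8: x=[6.1114] v=[-0.6125]
Step 9: x=[6.0444] v=[-0.6700]
Step 10: x=[5.9723] v=[-0.7212]
Step 11: x=[5.8957] v=[-0.7657]
Step 12: x=[5.8154] v=[-0.8029]
Step 13: x=[5.7321] v=[-0.8326]
Step 14: x=[5.6467] v=[-0.8544]
Step 15: x=[5.5599] v=[-0.8682]
Step 16: x=[5.4725] v=[-0.8738]
Step 17: x=[5.3854] v=[-0.8712]
Step 18: x=[5.2994] v=[-0.8604]
Step 19: x=[5.2153] v=[-0.8415]
Step 20: x=[5.1338] v=[-0.8147]
Step 21: x=[5.0558] v=[-0.7802]
Step 22: x=[4.9820] v=[-0.7384]
Step 23: x=[4.9130] v=[-0.6897]
Step 24: x=[4.8496] v=[-0.6345]
Step 25: x=[4.7923] v=[-0.5733]
Step 26: x=[4.7416] v=[-0.5067]
Step 27: x=[4.6981] v=[-0.4353]
Step 28: x=[4.6621] v=[-0.3598]
Step 29: x=[4.6340] v=[-0.2809]
Step 30: x=[4.6141] v=[-0.1994]
Step 31: x=[4.6025] v=[-0.1160]
Step 32: x=[4.5994] v=[-0.0315]
Step 33: x=[4.6047] v=[0.0533]
First v>=0 after going negative at step 33, time=3.3000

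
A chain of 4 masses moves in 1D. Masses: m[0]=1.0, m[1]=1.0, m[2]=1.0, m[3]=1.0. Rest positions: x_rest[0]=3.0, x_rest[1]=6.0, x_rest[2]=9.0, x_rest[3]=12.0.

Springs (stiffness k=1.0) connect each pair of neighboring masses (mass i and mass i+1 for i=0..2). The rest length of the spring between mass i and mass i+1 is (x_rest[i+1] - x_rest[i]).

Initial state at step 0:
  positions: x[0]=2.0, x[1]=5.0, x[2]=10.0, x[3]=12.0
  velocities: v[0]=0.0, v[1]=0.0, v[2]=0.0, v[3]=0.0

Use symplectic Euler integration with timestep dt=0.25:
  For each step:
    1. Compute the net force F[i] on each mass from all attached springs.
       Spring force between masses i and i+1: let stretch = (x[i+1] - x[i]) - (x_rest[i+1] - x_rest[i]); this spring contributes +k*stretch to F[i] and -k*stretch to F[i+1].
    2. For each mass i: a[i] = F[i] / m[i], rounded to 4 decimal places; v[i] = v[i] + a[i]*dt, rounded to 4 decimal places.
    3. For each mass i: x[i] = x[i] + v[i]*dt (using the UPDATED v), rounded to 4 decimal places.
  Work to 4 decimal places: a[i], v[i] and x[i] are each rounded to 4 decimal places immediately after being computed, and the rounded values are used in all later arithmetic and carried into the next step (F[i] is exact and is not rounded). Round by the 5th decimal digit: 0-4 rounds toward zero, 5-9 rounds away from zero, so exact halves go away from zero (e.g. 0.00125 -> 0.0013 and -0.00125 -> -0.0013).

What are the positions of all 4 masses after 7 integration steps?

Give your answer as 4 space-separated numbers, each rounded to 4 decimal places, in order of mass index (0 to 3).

Step 0: x=[2.0000 5.0000 10.0000 12.0000] v=[0.0000 0.0000 0.0000 0.0000]
Step 1: x=[2.0000 5.1250 9.8125 12.0625] v=[0.0000 0.5000 -0.7500 0.2500]
Step 2: x=[2.0078 5.3477 9.4727 12.1719] v=[0.0313 0.8906 -1.3594 0.4375]
Step 3: x=[2.0369 5.6194 9.0437 12.3001] v=[0.1163 1.0869 -1.7159 0.5127]
Step 4: x=[2.1024 5.8813 8.6042 12.4123] v=[0.2619 1.0474 -1.7579 0.4486]
Step 5: x=[2.2166 6.0772 8.2326 12.4740] v=[0.4566 0.7834 -1.4866 0.2466]
Step 6: x=[2.3846 6.1665 7.9913 12.4581] v=[0.6718 0.3571 -0.9651 -0.0638]
Step 7: x=[2.6014 6.1335 7.9152 12.3505] v=[0.8673 -0.1322 -0.3046 -0.4305]

Answer: 2.6014 6.1335 7.9152 12.3505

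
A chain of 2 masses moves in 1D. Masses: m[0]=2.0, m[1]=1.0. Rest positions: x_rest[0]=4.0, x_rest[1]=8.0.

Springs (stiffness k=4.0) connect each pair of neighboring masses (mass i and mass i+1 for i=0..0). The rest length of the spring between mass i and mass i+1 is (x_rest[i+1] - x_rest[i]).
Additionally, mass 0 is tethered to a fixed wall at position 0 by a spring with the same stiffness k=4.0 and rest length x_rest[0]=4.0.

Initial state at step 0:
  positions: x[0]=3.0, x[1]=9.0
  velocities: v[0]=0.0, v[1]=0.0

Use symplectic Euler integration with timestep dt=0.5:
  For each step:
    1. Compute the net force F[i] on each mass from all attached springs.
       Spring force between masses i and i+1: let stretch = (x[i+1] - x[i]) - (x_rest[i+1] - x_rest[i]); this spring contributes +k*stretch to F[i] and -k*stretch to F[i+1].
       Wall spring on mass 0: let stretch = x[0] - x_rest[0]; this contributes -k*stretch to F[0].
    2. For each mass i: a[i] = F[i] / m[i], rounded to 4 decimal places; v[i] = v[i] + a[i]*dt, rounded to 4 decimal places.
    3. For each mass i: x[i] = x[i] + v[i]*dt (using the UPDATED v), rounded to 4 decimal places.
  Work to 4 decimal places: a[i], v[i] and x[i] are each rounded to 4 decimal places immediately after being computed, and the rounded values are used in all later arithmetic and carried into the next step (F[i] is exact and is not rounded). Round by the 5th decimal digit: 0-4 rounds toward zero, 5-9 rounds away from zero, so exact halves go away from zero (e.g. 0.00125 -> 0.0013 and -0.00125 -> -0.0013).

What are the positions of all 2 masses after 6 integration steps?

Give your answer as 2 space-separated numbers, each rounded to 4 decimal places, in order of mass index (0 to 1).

Step 0: x=[3.0000 9.0000] v=[0.0000 0.0000]
Step 1: x=[4.5000 7.0000] v=[3.0000 -4.0000]
Step 2: x=[5.0000 6.5000] v=[1.0000 -1.0000]
Step 3: x=[3.7500 8.5000] v=[-2.5000 4.0000]
Step 4: x=[3.0000 9.7500] v=[-1.5000 2.5000]
Step 5: x=[4.1250 8.2500] v=[2.2500 -3.0000]
Step 6: x=[5.2500 6.6250] v=[2.2500 -3.2500]

Answer: 5.2500 6.6250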